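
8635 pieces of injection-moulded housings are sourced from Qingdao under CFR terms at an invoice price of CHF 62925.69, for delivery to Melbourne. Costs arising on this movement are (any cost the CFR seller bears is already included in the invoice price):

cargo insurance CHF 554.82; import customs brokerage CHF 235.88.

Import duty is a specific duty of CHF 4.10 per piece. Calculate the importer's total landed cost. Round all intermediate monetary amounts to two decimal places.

Total landed cost: CHF 99119.89

CFR: the seller pays costs through ocean freight to the destination port, but not insurance.
CIF value = CFR price + insurance = 62925.69 + 554.82 = 63480.51
Import duty = 8635 × 4.10 = 35403.50
Buyer bears: insurance 554.82 + brokerage 235.88 + duty 35403.50 = 36194.20
Landed cost = invoice 62925.69 + 36194.20 = 99119.89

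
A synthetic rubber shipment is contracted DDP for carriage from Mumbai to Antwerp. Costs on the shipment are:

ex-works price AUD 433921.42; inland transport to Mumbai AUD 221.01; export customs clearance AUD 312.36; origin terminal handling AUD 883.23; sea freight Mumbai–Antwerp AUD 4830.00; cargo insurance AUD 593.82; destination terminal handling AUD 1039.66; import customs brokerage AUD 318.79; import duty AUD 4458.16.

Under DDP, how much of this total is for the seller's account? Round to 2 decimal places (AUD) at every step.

Seller's account: AUD 446578.45

DDP: the seller bears all costs including import duty.
Seller's account: goods 433921.42 + inland to port 221.01 + export clearance 312.36 + origin terminal 883.23 + freight 4830.00 + insurance 593.82 + destination terminal 1039.66 + brokerage 318.79 + duty 4458.16 = 446578.45
Buyer's account: 0.00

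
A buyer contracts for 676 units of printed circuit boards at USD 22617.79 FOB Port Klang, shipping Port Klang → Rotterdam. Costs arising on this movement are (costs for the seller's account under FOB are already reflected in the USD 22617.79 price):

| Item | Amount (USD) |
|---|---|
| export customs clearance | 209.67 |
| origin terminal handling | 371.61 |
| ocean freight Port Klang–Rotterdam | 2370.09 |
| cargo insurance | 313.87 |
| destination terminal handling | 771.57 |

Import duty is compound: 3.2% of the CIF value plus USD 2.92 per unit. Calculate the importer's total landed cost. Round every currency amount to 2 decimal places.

Total landed cost: USD 28856.90

FOB: the seller bears costs until goods are on board at the origin port; the buyer bears freight, insurance and all costs thereafter.
Already in the invoice (seller's account under FOB): export clearance, origin terminal — exclude.
CIF value = FOB price + freight + insurance = 22617.79 + 2370.09 + 313.87 = 25301.75
Ad valorem component: 25301.75 × 3.2% = 809.66
Specific component: 676 × 2.92 = 1973.92
Import duty = 809.66 + 1973.92 = 2783.58
Buyer bears: freight 2370.09 + insurance 313.87 + destination terminal 771.57 + duty 2783.58 = 6239.11
Landed cost = invoice 22617.79 + 6239.11 = 28856.90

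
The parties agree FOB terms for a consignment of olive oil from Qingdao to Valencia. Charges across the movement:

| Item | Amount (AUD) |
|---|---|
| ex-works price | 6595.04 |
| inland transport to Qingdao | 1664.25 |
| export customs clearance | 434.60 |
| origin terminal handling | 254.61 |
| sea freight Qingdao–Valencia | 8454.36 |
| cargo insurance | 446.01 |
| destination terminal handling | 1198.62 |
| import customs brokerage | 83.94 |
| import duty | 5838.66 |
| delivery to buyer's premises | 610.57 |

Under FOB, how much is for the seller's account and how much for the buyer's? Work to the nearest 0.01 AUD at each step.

FOB: the seller bears costs until goods are on board at the origin port; the buyer bears freight, insurance and all costs thereafter.
Seller's account: goods 6595.04 + inland to port 1664.25 + export clearance 434.60 + origin terminal 254.61 = 8948.50
Buyer's account: freight 8454.36 + insurance 446.01 + destination terminal 1198.62 + brokerage 83.94 + duty 5838.66 + delivery 610.57 = 16632.16

Seller: AUD 8948.50; buyer: AUD 16632.16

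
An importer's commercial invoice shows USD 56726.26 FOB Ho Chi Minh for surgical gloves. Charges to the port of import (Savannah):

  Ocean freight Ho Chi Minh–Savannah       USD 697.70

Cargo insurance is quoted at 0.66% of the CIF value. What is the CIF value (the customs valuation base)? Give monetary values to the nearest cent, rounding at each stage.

CIF value: USD 57805.48

Let C be the CIF value. C = FOB price + freight + 0.66% × C
C − 0.66% × C = 56726.26 + 697.70
0.9934 × C = 57423.96
C = 57423.96 / 0.9934 = 57805.48
Insurance premium = 0.66% × 57805.48 = 381.52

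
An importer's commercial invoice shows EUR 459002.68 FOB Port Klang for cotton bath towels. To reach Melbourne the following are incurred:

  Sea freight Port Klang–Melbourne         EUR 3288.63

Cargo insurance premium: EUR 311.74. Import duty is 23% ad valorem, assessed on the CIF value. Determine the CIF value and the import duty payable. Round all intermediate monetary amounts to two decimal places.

CIF value: EUR 462603.05; import duty: EUR 106398.70

CIF = FOB price + freight + insurance
CIF = 459002.68 + 3288.63 + 311.74 = 462603.05
Import duty = 462603.05 × 23% = 106398.70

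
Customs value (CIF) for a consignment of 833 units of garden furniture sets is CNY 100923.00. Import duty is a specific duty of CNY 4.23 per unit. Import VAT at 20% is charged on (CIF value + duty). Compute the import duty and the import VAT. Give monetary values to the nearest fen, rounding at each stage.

Import duty = 833 × 4.23 = 3523.59
VAT base = CIF + duty = 100923.00 + 3523.59 = 104446.59
Import VAT = 104446.59 × 20% = 20889.32

Import duty: CNY 3523.59; import VAT: CNY 20889.32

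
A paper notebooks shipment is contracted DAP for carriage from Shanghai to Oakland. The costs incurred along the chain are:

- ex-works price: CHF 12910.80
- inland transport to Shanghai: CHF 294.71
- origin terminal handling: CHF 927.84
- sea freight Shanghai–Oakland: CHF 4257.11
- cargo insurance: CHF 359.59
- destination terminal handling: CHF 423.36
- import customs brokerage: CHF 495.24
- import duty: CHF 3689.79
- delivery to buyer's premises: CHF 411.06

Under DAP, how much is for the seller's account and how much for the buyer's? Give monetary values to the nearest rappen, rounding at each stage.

Seller: CHF 19584.47; buyer: CHF 4185.03

DAP: the seller bears all costs to the named destination except import duty and clearance.
Seller's account: goods 12910.80 + inland to port 294.71 + origin terminal 927.84 + freight 4257.11 + insurance 359.59 + destination terminal 423.36 + delivery 411.06 = 19584.47
Buyer's account: brokerage 495.24 + duty 3689.79 = 4185.03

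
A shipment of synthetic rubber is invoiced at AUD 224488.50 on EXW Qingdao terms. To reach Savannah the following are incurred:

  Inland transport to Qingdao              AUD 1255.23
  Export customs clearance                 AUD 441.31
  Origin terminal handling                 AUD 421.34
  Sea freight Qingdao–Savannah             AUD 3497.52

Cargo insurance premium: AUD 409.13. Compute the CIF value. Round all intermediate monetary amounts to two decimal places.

CIF value: AUD 230513.03

CIF = EXW price + pre-shipment costs + freight + insurance
CIF = 224488.50 + 1255.23 + 441.31 + 421.34 + 3497.52 + 409.13 = 230513.03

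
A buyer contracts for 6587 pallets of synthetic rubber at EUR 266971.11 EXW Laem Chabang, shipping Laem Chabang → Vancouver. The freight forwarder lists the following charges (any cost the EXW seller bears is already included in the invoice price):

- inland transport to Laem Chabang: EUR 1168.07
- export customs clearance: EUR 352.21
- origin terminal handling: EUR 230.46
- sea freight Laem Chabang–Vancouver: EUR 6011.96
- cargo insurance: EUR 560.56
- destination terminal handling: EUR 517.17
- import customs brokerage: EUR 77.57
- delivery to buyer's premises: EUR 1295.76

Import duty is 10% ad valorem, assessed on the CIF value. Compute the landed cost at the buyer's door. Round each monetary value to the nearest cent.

Total landed cost: EUR 304714.31

EXW: the seller makes goods available at their premises; the buyer bears all onward costs.
CIF value = EXW price + inland to port + export clearance + origin terminal + freight + insurance = 266971.11 + 1168.07 + 352.21 + 230.46 + 6011.96 + 560.56 = 275294.37
Import duty = 275294.37 × 10% = 27529.44
Buyer bears: inland to port 1168.07 + export clearance 352.21 + origin terminal 230.46 + freight 6011.96 + insurance 560.56 + destination terminal 517.17 + brokerage 77.57 + delivery 1295.76 + duty 27529.44 = 37743.20
Landed cost = invoice 266971.11 + 37743.20 = 304714.31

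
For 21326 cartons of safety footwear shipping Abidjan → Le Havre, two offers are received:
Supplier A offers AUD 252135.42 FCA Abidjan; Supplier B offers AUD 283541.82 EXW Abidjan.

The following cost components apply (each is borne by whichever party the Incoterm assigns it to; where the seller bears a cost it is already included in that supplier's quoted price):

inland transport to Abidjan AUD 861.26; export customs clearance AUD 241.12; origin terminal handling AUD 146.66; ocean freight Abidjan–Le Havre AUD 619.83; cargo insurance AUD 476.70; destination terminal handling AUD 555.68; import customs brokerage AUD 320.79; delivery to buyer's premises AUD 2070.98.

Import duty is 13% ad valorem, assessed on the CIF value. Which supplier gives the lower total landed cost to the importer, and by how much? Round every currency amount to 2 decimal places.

Supplier A (FCA):
CIF value = FCA price + origin terminal + freight + insurance = 252135.42 + 146.66 + 619.83 + 476.70 = 253378.61
Import duty = 253378.61 × 13% = 32939.22
Buyer bears (A): 146.66 + 619.83 + 476.70 + 555.68 + 320.79 + 2070.98 = 4190.64
Landed cost (A) = invoice 252135.42 + 4190.64 + duty 32939.22 = 289265.28
Supplier B (EXW):
CIF value = EXW price + inland to port + export clearance + origin terminal + freight + insurance = 283541.82 + 861.26 + 241.12 + 146.66 + 619.83 + 476.70 = 285887.39
Import duty = 285887.39 × 13% = 37165.36
Buyer bears (B): 861.26 + 241.12 + 146.66 + 619.83 + 476.70 + 555.68 + 320.79 + 2070.98 = 5293.02
Landed cost (B) = invoice 283541.82 + 5293.02 + duty 37165.36 = 326000.20
Difference = |289265.28 − 326000.20| = 36734.92

Supplier A is cheaper by AUD 36734.92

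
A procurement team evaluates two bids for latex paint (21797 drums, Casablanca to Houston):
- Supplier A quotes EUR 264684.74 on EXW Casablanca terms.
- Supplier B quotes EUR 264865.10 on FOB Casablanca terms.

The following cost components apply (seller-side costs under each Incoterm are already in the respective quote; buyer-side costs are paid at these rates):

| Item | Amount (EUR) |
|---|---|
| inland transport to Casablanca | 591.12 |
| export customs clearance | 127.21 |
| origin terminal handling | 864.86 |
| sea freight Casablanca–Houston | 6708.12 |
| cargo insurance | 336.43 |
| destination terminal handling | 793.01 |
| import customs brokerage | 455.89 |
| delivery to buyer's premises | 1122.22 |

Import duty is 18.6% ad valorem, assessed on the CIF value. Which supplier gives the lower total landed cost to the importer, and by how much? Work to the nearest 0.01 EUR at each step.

Supplier B is cheaper by EUR 1663.76

Supplier A (EXW):
CIF value = EXW price + inland to port + export clearance + origin terminal + freight + insurance = 264684.74 + 591.12 + 127.21 + 864.86 + 6708.12 + 336.43 = 273312.48
Import duty = 273312.48 × 18.6% = 50836.12
Buyer bears (A): 591.12 + 127.21 + 864.86 + 6708.12 + 336.43 + 793.01 + 455.89 + 1122.22 = 10998.86
Landed cost (A) = invoice 264684.74 + 10998.86 + duty 50836.12 = 326519.72
Supplier B (FOB):
CIF value = FOB price + freight + insurance = 264865.10 + 6708.12 + 336.43 = 271909.65
Import duty = 271909.65 × 18.6% = 50575.19
Buyer bears (B): 6708.12 + 336.43 + 793.01 + 455.89 + 1122.22 = 9415.67
Landed cost (B) = invoice 264865.10 + 9415.67 + duty 50575.19 = 324855.96
Difference = |326519.72 − 324855.96| = 1663.76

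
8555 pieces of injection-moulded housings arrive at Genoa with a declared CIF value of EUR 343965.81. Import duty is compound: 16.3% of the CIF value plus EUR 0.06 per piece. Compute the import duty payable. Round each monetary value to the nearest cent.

Ad valorem component: 343965.81 × 16.3% = 56066.43
Specific component: 8555 × 0.06 = 513.30
Import duty = 56066.43 + 513.30 = 56579.73

Import duty: EUR 56579.73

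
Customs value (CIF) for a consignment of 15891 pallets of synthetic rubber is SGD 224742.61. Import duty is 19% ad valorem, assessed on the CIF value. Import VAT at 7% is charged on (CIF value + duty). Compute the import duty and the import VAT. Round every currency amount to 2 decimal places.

Import duty = 224742.61 × 19% = 42701.10
VAT base = CIF + duty = 224742.61 + 42701.10 = 267443.71
Import VAT = 267443.71 × 7% = 18721.06

Import duty: SGD 42701.10; import VAT: SGD 18721.06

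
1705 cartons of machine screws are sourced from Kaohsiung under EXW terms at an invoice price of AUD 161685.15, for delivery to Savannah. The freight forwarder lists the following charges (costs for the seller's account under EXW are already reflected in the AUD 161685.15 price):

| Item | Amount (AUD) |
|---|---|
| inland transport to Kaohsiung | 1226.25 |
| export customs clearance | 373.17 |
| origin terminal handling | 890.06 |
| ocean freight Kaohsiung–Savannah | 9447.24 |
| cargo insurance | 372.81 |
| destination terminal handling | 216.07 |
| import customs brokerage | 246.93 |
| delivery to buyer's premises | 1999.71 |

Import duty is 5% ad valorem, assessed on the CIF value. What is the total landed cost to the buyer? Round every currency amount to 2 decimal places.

Total landed cost: AUD 185157.12

EXW: the seller makes goods available at their premises; the buyer bears all onward costs.
CIF value = EXW price + inland to port + export clearance + origin terminal + freight + insurance = 161685.15 + 1226.25 + 373.17 + 890.06 + 9447.24 + 372.81 = 173994.68
Import duty = 173994.68 × 5% = 8699.73
Buyer bears: inland to port 1226.25 + export clearance 373.17 + origin terminal 890.06 + freight 9447.24 + insurance 372.81 + destination terminal 216.07 + brokerage 246.93 + delivery 1999.71 + duty 8699.73 = 23471.97
Landed cost = invoice 161685.15 + 23471.97 = 185157.12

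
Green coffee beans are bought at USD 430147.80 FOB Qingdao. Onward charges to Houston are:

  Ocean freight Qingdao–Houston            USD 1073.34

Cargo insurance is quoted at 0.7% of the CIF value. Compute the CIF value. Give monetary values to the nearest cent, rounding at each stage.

CIF value: USD 434260.97

Let C be the CIF value. C = FOB price + freight + 0.7% × C
C − 0.7% × C = 430147.80 + 1073.34
0.993 × C = 431221.14
C = 431221.14 / 0.993 = 434260.97
Insurance premium = 0.7% × 434260.97 = 3039.83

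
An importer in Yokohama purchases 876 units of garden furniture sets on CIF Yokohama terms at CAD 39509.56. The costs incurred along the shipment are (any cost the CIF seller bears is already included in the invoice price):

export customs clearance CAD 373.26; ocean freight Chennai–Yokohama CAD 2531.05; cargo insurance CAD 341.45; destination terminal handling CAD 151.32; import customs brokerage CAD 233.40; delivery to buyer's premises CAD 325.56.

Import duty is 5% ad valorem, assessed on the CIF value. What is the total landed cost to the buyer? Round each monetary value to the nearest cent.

CIF: the seller pays costs through ocean freight and marine insurance to the destination port.
Already in the invoice (seller's account under CIF): export clearance, freight, insurance — exclude.
The CIF price already equals the CIF value: 39509.56
Import duty = 39509.56 × 5% = 1975.48
Buyer bears: destination terminal 151.32 + brokerage 233.40 + delivery 325.56 + duty 1975.48 = 2685.76
Landed cost = invoice 39509.56 + 2685.76 = 42195.32

Total landed cost: CAD 42195.32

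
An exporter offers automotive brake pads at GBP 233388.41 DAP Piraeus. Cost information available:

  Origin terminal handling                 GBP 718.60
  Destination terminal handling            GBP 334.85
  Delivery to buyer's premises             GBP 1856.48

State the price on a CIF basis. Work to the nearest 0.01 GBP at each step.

CIF price: GBP 231197.08

Not relevant to the conversion: origin terminal — on the seller under both DAP and CIF; already in the DAP price and stays in the CIF price.
From DAP to CIF, the seller no longer bears: destination terminal, delivery.
CIF price = 233388.41 − 334.85 − 1856.48 = 231197.08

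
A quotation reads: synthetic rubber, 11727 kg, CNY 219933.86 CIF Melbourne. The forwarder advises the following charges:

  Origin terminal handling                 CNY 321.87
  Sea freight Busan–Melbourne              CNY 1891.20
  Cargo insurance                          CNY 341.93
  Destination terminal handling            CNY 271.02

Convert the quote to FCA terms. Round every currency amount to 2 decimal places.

FCA price: CNY 217378.86

Not relevant to the conversion: destination terminal — on the buyer under both terms; not part of either seller's price.
From CIF to FCA, the seller no longer bears: origin terminal, freight, insurance.
FCA price = 219933.86 − 321.87 − 1891.20 − 341.93 = 217378.86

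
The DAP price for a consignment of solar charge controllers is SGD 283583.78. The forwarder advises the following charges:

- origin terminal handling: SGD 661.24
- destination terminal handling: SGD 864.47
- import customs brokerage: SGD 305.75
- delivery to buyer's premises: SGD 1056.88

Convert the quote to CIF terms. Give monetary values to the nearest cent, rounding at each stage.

Not relevant to the conversion: origin terminal — on the seller under both DAP and CIF; already in the DAP price and stays in the CIF price. brokerage — on the buyer under both terms; not part of either seller's price.
From DAP to CIF, the seller no longer bears: destination terminal, delivery.
CIF price = 283583.78 − 864.47 − 1056.88 = 281662.43

CIF price: SGD 281662.43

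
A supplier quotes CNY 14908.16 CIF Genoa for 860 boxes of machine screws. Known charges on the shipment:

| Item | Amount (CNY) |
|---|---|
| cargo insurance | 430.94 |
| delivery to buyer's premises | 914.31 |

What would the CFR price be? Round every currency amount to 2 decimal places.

Not relevant to the conversion: delivery — on the buyer under both terms; not part of either seller's price.
From CIF to CFR, the seller no longer bears: insurance.
CFR price = 14908.16 − 430.94 = 14477.22

CFR price: CNY 14477.22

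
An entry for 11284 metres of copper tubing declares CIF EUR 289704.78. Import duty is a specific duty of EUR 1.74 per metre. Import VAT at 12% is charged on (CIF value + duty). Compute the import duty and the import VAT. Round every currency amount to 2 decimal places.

Import duty = 11284 × 1.74 = 19634.16
VAT base = CIF + duty = 289704.78 + 19634.16 = 309338.94
Import VAT = 309338.94 × 12% = 37120.67

Import duty: EUR 19634.16; import VAT: EUR 37120.67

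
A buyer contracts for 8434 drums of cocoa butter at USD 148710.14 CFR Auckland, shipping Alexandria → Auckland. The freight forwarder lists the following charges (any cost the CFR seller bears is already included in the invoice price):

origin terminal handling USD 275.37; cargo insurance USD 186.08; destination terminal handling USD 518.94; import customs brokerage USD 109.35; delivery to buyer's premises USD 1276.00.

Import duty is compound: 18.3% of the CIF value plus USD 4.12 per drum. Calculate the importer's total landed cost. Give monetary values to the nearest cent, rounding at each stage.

Total landed cost: USD 212796.60

CFR: the seller pays costs through ocean freight to the destination port, but not insurance.
Already in the invoice (seller's account under CFR): origin terminal — exclude.
CIF value = CFR price + insurance = 148710.14 + 186.08 = 148896.22
Ad valorem component: 148896.22 × 18.3% = 27248.01
Specific component: 8434 × 4.12 = 34748.08
Import duty = 27248.01 + 34748.08 = 61996.09
Buyer bears: insurance 186.08 + destination terminal 518.94 + brokerage 109.35 + delivery 1276.00 + duty 61996.09 = 64086.46
Landed cost = invoice 148710.14 + 64086.46 = 212796.60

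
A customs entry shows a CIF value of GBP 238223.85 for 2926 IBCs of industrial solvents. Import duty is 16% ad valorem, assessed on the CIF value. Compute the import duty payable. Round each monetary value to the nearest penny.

Import duty: GBP 38115.82

Import duty = 238223.85 × 16% = 38115.82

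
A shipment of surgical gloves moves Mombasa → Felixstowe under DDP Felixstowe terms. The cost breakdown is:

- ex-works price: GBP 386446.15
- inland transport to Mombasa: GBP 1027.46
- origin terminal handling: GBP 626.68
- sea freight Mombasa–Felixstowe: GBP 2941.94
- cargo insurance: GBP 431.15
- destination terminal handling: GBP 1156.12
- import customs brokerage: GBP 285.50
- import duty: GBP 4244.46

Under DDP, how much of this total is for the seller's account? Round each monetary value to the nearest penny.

DDP: the seller bears all costs including import duty.
Seller's account: goods 386446.15 + inland to port 1027.46 + origin terminal 626.68 + freight 2941.94 + insurance 431.15 + destination terminal 1156.12 + brokerage 285.50 + duty 4244.46 = 397159.46
Buyer's account: 0.00

Seller's account: GBP 397159.46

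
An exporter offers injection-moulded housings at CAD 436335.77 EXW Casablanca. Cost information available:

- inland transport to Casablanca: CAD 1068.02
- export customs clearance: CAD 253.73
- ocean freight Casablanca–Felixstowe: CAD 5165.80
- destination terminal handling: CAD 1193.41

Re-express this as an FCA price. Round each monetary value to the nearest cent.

Not relevant to the conversion: freight, destination terminal — on the buyer under both terms; not part of either seller's price.
From EXW to FCA, the seller additionally bears: inland to port, export clearance.
FCA price = 436335.77 + 1068.02 + 253.73 = 437657.52

FCA price: CAD 437657.52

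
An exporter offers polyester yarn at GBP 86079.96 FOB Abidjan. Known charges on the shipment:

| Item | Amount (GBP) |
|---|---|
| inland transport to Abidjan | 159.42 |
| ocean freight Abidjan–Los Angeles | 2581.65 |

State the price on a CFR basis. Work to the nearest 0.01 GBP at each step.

Not relevant to the conversion: inland to port — on the seller under both FOB and CFR; already in the FOB price and stays in the CFR price.
From FOB to CFR, the seller additionally bears: freight.
CFR price = 86079.96 + 2581.65 = 88661.61

CFR price: GBP 88661.61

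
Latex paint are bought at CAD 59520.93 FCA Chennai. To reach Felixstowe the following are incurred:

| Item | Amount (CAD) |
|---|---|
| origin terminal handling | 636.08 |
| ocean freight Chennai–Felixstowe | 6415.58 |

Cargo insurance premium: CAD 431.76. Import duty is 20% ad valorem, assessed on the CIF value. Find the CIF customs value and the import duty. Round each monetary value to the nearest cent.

CIF value: CAD 67004.35; import duty: CAD 13400.87

CIF = FCA price + pre-shipment costs + freight + insurance
CIF = 59520.93 + 636.08 + 6415.58 + 431.76 = 67004.35
Import duty = 67004.35 × 20% = 13400.87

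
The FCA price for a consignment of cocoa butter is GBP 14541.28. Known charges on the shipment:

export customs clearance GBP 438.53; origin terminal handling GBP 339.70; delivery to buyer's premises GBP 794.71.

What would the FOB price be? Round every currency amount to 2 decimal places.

Not relevant to the conversion: export clearance — on the seller under both FCA and FOB; already in the FCA price and stays in the FOB price. delivery — on the buyer under both terms; not part of either seller's price.
From FCA to FOB, the seller additionally bears: origin terminal.
FOB price = 14541.28 + 339.70 = 14880.98

FOB price: GBP 14880.98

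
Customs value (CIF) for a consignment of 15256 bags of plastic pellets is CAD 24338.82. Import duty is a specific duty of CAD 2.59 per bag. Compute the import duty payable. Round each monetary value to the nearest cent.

Import duty: CAD 39513.04

Import duty = 15256 × 2.59 = 39513.04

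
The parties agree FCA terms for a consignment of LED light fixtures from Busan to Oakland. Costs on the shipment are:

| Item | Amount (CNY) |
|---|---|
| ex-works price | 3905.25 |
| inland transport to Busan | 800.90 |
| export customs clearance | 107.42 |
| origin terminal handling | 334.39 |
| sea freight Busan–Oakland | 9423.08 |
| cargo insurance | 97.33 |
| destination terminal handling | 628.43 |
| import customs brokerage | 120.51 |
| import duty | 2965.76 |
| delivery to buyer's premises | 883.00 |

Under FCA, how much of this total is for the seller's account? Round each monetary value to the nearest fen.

Seller's account: CNY 4813.57

FCA: the seller delivers export-cleared goods to the carrier; the buyer bears costs from that point.
Seller's account: goods 3905.25 + inland to port 800.90 + export clearance 107.42 = 4813.57
Buyer's account: origin terminal 334.39 + freight 9423.08 + insurance 97.33 + destination terminal 628.43 + brokerage 120.51 + duty 2965.76 + delivery 883.00 = 14452.50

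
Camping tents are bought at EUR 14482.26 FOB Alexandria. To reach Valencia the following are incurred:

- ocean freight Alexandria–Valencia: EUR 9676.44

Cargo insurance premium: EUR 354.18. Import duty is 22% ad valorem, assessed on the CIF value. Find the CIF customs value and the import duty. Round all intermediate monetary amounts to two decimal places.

CIF value: EUR 24512.88; import duty: EUR 5392.83

CIF = FOB price + freight + insurance
CIF = 14482.26 + 9676.44 + 354.18 = 24512.88
Import duty = 24512.88 × 22% = 5392.83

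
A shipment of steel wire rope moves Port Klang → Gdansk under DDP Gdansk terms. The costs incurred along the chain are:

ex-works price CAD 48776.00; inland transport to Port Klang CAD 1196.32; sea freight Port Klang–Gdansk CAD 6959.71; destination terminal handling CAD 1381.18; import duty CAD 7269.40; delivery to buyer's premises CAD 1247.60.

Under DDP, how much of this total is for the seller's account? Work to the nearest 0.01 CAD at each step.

Seller's account: CAD 66830.21

DDP: the seller bears all costs including import duty.
Seller's account: goods 48776.00 + inland to port 1196.32 + freight 6959.71 + destination terminal 1381.18 + duty 7269.40 + delivery 1247.60 = 66830.21
Buyer's account: 0.00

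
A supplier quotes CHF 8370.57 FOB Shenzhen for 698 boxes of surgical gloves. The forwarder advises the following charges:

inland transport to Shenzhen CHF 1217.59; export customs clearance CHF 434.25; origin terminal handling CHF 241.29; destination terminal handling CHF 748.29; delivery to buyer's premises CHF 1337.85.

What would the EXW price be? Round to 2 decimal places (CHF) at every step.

EXW price: CHF 6477.44

Not relevant to the conversion: destination terminal, delivery — on the buyer under both terms; not part of either seller's price.
From FOB to EXW, the seller no longer bears: inland to port, export clearance, origin terminal.
EXW price = 8370.57 − 1217.59 − 434.25 − 241.29 = 6477.44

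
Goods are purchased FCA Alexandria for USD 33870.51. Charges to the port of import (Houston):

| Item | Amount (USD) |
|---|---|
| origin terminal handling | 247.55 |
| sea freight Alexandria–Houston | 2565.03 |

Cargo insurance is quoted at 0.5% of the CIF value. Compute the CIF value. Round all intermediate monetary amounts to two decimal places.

CIF value: USD 36867.43

Let C be the CIF value. C = FCA price + pre-shipment costs + freight + 0.5% × C
C − 0.5% × C = 33870.51 + 247.55 + 2565.03
0.995 × C = 36683.09
C = 36683.09 / 0.995 = 36867.43
Insurance premium = 0.5% × 36867.43 = 184.34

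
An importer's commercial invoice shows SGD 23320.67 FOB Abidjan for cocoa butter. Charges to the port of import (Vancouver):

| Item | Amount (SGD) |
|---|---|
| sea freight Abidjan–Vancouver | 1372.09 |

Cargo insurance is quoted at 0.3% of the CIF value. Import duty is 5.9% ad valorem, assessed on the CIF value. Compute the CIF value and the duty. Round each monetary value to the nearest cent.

Let C be the CIF value. C = FOB price + freight + 0.3% × C
C − 0.3% × C = 23320.67 + 1372.09
0.997 × C = 24692.76
C = 24692.76 / 0.997 = 24767.06
Insurance premium = 0.3% × 24767.06 = 74.30
Import duty = 24767.06 × 5.9% = 1461.26

CIF value: SGD 24767.06; import duty: SGD 1461.26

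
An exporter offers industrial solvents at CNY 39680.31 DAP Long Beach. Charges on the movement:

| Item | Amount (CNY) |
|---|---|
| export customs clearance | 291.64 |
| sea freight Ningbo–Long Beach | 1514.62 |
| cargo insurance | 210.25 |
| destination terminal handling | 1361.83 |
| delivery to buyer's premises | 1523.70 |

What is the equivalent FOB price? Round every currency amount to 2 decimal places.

Not relevant to the conversion: export clearance — on the seller under both DAP and FOB; already in the DAP price and stays in the FOB price.
From DAP to FOB, the seller no longer bears: freight, insurance, destination terminal, delivery.
FOB price = 39680.31 − 1514.62 − 210.25 − 1361.83 − 1523.70 = 35069.91

FOB price: CNY 35069.91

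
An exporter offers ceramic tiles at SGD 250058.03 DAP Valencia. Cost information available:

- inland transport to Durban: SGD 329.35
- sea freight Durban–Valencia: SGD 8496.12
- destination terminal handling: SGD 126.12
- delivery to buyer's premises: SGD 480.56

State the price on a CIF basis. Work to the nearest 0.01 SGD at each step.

CIF price: SGD 249451.35

Not relevant to the conversion: inland to port, freight — on the seller under both DAP and CIF; already in the DAP price and stays in the CIF price.
From DAP to CIF, the seller no longer bears: destination terminal, delivery.
CIF price = 250058.03 − 126.12 − 480.56 = 249451.35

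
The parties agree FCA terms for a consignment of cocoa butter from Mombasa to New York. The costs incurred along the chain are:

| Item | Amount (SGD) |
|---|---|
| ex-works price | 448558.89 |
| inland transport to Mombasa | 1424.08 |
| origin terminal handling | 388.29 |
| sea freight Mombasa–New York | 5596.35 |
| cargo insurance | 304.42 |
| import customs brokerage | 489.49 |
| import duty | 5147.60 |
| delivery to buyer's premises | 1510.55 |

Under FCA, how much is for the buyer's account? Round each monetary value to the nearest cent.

Buyer's account: SGD 13436.70

FCA: the seller delivers export-cleared goods to the carrier; the buyer bears costs from that point.
Seller's account: goods 448558.89 + inland to port 1424.08 = 449982.97
Buyer's account: origin terminal 388.29 + freight 5596.35 + insurance 304.42 + brokerage 489.49 + duty 5147.60 + delivery 1510.55 = 13436.70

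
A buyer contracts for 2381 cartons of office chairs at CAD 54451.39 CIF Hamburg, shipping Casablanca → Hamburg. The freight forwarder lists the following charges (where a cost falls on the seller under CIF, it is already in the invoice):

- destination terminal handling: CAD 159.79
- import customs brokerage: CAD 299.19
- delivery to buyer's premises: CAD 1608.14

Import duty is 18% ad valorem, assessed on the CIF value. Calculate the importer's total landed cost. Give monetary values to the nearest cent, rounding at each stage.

CIF: the seller pays costs through ocean freight and marine insurance to the destination port.
The CIF price already equals the CIF value: 54451.39
Import duty = 54451.39 × 18% = 9801.25
Buyer bears: destination terminal 159.79 + brokerage 299.19 + delivery 1608.14 + duty 9801.25 = 11868.37
Landed cost = invoice 54451.39 + 11868.37 = 66319.76

Total landed cost: CAD 66319.76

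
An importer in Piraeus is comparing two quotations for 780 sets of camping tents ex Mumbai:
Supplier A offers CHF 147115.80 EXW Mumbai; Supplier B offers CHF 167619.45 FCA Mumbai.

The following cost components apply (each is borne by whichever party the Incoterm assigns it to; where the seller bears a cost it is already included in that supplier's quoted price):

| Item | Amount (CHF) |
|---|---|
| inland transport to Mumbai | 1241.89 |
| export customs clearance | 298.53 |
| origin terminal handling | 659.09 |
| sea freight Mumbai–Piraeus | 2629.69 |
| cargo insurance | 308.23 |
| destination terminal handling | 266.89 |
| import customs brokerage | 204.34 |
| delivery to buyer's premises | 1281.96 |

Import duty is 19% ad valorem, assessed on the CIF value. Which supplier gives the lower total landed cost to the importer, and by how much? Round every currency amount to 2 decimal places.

Supplier A (EXW):
CIF value = EXW price + inland to port + export clearance + origin terminal + freight + insurance = 147115.80 + 1241.89 + 298.53 + 659.09 + 2629.69 + 308.23 = 152253.23
Import duty = 152253.23 × 19% = 28928.11
Buyer bears (A): 1241.89 + 298.53 + 659.09 + 2629.69 + 308.23 + 266.89 + 204.34 + 1281.96 = 6890.62
Landed cost (A) = invoice 147115.80 + 6890.62 + duty 28928.11 = 182934.53
Supplier B (FCA):
CIF value = FCA price + origin terminal + freight + insurance = 167619.45 + 659.09 + 2629.69 + 308.23 = 171216.46
Import duty = 171216.46 × 19% = 32531.13
Buyer bears (B): 659.09 + 2629.69 + 308.23 + 266.89 + 204.34 + 1281.96 = 5350.20
Landed cost (B) = invoice 167619.45 + 5350.20 + duty 32531.13 = 205500.78
Difference = |182934.53 − 205500.78| = 22566.25

Supplier A is cheaper by CHF 22566.25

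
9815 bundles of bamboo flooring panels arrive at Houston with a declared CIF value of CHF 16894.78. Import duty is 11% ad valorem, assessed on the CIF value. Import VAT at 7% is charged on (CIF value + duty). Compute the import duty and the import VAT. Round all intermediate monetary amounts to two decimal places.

Import duty: CHF 1858.43; import VAT: CHF 1312.72

Import duty = 16894.78 × 11% = 1858.43
VAT base = CIF + duty = 16894.78 + 1858.43 = 18753.21
Import VAT = 18753.21 × 7% = 1312.72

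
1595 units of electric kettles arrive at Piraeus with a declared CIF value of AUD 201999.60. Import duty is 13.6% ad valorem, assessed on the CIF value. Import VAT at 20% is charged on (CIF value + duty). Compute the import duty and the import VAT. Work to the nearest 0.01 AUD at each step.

Import duty: AUD 27471.95; import VAT: AUD 45894.31

Import duty = 201999.60 × 13.6% = 27471.95
VAT base = CIF + duty = 201999.60 + 27471.95 = 229471.55
Import VAT = 229471.55 × 20% = 45894.31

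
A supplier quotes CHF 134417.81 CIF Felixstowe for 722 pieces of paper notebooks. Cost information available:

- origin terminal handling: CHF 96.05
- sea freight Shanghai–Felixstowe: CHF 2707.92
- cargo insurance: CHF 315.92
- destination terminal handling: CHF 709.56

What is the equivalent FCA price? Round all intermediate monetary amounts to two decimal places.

Not relevant to the conversion: destination terminal — on the buyer under both terms; not part of either seller's price.
From CIF to FCA, the seller no longer bears: origin terminal, freight, insurance.
FCA price = 134417.81 − 96.05 − 2707.92 − 315.92 = 131297.92

FCA price: CHF 131297.92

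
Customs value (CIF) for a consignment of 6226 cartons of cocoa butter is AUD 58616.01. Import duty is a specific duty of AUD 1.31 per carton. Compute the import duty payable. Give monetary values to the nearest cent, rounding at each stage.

Import duty: AUD 8156.06

Import duty = 6226 × 1.31 = 8156.06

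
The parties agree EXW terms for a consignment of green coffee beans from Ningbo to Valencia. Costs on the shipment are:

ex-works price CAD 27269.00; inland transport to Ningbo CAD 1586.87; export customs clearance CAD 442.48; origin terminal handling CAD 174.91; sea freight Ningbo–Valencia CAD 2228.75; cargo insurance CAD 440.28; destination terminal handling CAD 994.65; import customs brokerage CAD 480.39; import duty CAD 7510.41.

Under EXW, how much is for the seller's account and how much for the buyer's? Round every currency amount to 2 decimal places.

EXW: the seller makes goods available at their premises; the buyer bears all onward costs.
Seller's account: goods 27269.00 = 27269.00
Buyer's account: inland to port 1586.87 + export clearance 442.48 + origin terminal 174.91 + freight 2228.75 + insurance 440.28 + destination terminal 994.65 + brokerage 480.39 + duty 7510.41 = 13858.74

Seller: CAD 27269.00; buyer: CAD 13858.74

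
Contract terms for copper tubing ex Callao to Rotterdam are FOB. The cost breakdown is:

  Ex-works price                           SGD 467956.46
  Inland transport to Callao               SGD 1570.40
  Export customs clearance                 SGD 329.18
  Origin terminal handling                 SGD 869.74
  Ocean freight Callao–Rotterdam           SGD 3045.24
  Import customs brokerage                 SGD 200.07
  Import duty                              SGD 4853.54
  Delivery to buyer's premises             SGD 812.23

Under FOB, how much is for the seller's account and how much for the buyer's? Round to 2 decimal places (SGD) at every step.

Seller: SGD 470725.78; buyer: SGD 8911.08

FOB: the seller bears costs until goods are on board at the origin port; the buyer bears freight, insurance and all costs thereafter.
Seller's account: goods 467956.46 + inland to port 1570.40 + export clearance 329.18 + origin terminal 869.74 = 470725.78
Buyer's account: freight 3045.24 + brokerage 200.07 + duty 4853.54 + delivery 812.23 = 8911.08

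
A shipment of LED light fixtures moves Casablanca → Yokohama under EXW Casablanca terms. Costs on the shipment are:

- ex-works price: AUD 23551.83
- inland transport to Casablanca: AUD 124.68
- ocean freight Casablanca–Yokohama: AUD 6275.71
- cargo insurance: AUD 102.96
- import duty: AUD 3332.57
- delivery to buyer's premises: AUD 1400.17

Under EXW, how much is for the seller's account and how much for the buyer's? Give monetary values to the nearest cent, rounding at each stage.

EXW: the seller makes goods available at their premises; the buyer bears all onward costs.
Seller's account: goods 23551.83 = 23551.83
Buyer's account: inland to port 124.68 + freight 6275.71 + insurance 102.96 + duty 3332.57 + delivery 1400.17 = 11236.09

Seller: AUD 23551.83; buyer: AUD 11236.09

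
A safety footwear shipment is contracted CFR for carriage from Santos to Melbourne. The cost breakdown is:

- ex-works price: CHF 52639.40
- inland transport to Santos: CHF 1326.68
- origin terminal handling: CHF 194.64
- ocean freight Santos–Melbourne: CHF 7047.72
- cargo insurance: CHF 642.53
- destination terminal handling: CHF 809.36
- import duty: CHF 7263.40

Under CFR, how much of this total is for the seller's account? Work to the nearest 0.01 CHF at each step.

Seller's account: CHF 61208.44

CFR: the seller pays costs through ocean freight to the destination port, but not insurance.
Seller's account: goods 52639.40 + inland to port 1326.68 + origin terminal 194.64 + freight 7047.72 = 61208.44
Buyer's account: insurance 642.53 + destination terminal 809.36 + duty 7263.40 = 8715.29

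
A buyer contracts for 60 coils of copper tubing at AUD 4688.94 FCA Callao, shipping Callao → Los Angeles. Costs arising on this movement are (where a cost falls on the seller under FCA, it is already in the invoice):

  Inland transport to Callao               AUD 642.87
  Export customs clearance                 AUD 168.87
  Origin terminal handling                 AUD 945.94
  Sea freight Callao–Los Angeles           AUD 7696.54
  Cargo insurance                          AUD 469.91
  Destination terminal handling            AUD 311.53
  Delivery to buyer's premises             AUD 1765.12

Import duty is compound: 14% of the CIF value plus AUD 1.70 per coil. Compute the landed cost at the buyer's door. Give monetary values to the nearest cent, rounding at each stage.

Total landed cost: AUD 17912.17

FCA: the seller delivers export-cleared goods to the carrier; the buyer bears costs from that point.
Already in the invoice (seller's account under FCA): inland to port, export clearance — exclude.
CIF value = FCA price + origin terminal + freight + insurance = 4688.94 + 945.94 + 7696.54 + 469.91 = 13801.33
Ad valorem component: 13801.33 × 14% = 1932.19
Specific component: 60 × 1.70 = 102.00
Import duty = 1932.19 + 102.00 = 2034.19
Buyer bears: origin terminal 945.94 + freight 7696.54 + insurance 469.91 + destination terminal 311.53 + delivery 1765.12 + duty 2034.19 = 13223.23
Landed cost = invoice 4688.94 + 13223.23 = 17912.17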